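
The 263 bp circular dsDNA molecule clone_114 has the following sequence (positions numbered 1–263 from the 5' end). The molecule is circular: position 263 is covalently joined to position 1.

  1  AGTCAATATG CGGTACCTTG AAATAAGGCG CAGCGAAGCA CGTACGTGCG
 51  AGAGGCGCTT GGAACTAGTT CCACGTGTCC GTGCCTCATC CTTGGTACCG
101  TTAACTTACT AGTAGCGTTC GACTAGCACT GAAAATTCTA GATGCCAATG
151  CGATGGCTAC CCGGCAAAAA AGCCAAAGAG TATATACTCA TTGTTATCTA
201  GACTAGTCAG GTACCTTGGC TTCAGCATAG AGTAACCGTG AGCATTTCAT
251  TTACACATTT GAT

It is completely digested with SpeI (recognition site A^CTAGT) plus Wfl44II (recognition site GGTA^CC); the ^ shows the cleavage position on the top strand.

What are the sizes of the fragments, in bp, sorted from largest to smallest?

94, 65, 49, 33, 11, 11 bp

SpeI sites (ACTAGT) start at positions 64, 108, 202.
SpeI cuts after the first base of each site, so after positions 64, 108, 202.
Wfl44II sites (GGTACC) start at positions 12, 94, 210.
Wfl44II cuts after base 4 of each site, so after positions 15, 97, 213.
Combined cut positions: 15, 64, 97, 108, 202, 213.
Circular molecule, 6 cuts → 6 fragments:
  16–64 → 49 bp
  65–97 → 33 bp
  98–108 → 11 bp
  109–202 → 94 bp
  203–213 → 11 bp
  214–263 then 1–15 → 50 + 15 = 65 bp
Sorted largest to smallest: 94, 65, 49, 33, 11, 11 bp.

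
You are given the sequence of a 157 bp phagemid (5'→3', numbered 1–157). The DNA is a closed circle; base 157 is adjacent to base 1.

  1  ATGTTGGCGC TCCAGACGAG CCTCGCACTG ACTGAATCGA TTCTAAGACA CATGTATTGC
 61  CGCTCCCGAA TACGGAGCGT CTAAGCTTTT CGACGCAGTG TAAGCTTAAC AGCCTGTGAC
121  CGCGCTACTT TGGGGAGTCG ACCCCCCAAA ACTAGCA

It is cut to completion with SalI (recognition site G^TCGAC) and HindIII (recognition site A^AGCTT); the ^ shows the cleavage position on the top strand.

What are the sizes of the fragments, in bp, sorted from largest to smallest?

The SalI site (GTCGAC) starts at position 137.
SalI cuts after the first base of each site, so after position 137.
HindIII sites (AAGCTT) start at positions 83, 102.
HindIII cuts after the first base of each site, so after positions 83, 102.
Combined cut positions: 83, 102, 137.
Circular molecule, 3 cuts → 3 fragments:
  84–102 → 19 bp
  103–137 → 35 bp
  138–157 then 1–83 → 20 + 83 = 103 bp
Sorted largest to smallest: 103, 35, 19 bp.

103, 35, 19 bp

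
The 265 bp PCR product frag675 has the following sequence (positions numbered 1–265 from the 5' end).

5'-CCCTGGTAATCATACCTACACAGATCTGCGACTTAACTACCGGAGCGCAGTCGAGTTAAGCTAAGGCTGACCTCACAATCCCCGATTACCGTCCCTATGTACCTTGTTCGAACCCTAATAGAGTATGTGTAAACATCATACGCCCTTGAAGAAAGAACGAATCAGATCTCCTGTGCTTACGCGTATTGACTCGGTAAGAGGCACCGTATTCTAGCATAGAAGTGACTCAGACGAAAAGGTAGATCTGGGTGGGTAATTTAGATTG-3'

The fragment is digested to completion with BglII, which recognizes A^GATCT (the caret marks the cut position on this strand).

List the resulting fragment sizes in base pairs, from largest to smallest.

BglII sites (AGATCT) start at positions 22, 164, 241.
BglII cuts after the first base of each site, so after positions 22, 164, 241.
Linear molecule, 3 cuts → 4 fragments:
  1–22 → 22 bp
  23–164 → 142 bp
  165–241 → 77 bp
  242–265 → 24 bp
Sorted largest to smallest: 142, 77, 24, 22 bp.

142, 77, 24, 22 bp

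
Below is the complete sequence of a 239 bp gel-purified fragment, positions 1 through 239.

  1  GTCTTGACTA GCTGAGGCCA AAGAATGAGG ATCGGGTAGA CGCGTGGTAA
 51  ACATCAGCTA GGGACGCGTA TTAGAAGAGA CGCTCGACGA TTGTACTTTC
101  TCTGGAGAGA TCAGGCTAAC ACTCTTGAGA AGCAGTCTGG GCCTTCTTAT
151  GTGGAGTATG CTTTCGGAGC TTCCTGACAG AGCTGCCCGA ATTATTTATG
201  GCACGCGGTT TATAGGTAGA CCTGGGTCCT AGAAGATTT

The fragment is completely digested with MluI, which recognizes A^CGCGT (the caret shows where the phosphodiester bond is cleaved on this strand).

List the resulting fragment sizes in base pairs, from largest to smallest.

MluI sites (ACGCGT) start at positions 40, 64.
MluI cuts after the first base of each site, so after positions 40, 64.
Linear molecule, 2 cuts → 3 fragments:
  1–40 → 40 bp
  41–64 → 24 bp
  65–239 → 175 bp
Sorted largest to smallest: 175, 40, 24 bp.

175, 40, 24 bp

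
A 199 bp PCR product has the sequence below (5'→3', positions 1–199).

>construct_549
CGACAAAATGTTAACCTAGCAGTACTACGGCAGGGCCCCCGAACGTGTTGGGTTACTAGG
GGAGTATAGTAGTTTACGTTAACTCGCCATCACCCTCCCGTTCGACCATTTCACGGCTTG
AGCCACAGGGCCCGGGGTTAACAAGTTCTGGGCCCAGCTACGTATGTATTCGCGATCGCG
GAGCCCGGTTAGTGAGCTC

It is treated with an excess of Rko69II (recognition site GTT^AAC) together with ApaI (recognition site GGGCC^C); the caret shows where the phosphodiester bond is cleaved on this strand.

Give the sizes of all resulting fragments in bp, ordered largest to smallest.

52, 45, 43, 25, 15, 12, 7 bp

Rko69II sites (GTTAAC) start at positions 10, 78, 137.
Rko69II cuts after base 3 of each site, so after positions 12, 80, 139.
ApaI sites (GGGCCC) start at positions 33, 128, 150.
ApaI cuts after base 5 of each site (before the last base), so after positions 37, 132, 154.
Combined cut positions: 12, 37, 80, 132, 139, 154.
Linear molecule, 6 cuts → 7 fragments:
  1–12 → 12 bp
  13–37 → 25 bp
  38–80 → 43 bp
  81–132 → 52 bp
  133–139 → 7 bp
  140–154 → 15 bp
  155–199 → 45 bp
Sorted largest to smallest: 52, 45, 43, 25, 15, 12, 7 bp.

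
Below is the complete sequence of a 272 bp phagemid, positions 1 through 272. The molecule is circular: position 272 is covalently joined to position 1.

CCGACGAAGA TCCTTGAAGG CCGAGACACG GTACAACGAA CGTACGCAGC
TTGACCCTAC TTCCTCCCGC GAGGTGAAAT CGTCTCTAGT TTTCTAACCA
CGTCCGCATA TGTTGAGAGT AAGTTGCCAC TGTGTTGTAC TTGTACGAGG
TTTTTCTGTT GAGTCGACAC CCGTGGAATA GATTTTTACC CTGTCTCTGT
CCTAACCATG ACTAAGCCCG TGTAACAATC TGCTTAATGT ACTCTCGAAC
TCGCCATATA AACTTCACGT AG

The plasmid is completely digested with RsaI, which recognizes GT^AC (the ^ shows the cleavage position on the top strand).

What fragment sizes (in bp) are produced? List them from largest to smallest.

RsaI sites (GTAC) start at positions 31, 42, 137, 143, 239.
RsaI cuts after base 2 of each site, so after positions 32, 43, 138, 144, 240.
Circular molecule, 5 cuts → 5 fragments:
  33–43 → 11 bp
  44–138 → 95 bp
  139–144 → 6 bp
  145–240 → 96 bp
  241–272 then 1–32 → 32 + 32 = 64 bp
Sorted largest to smallest: 96, 95, 64, 11, 6 bp.

96, 95, 64, 11, 6 bp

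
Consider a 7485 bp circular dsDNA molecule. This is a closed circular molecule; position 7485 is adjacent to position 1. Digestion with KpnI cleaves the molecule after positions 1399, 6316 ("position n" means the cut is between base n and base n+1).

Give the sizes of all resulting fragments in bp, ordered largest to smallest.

4917, 2568 bp

Circular molecule, 2 cuts → 2 fragments:
  6316 − 1399 = 4917 bp
  wrap: 7485 − 6316 + 1399 = 2568 bp
Sorted largest to smallest: 4917, 2568 bp.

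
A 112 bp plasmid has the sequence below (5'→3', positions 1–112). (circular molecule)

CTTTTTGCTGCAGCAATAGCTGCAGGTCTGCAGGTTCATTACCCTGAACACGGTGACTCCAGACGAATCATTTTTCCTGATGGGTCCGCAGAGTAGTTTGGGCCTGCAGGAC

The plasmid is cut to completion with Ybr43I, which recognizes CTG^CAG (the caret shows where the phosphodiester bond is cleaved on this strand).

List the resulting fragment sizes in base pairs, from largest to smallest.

76, 16, 12, 8 bp

Ybr43I sites (CTGCAG) start at positions 8, 20, 28, 104.
Ybr43I cuts after base 3 of each site, so after positions 10, 22, 30, 106.
Circular molecule, 4 cuts → 4 fragments:
  11–22 → 12 bp
  23–30 → 8 bp
  31–106 → 76 bp
  107–112 then 1–10 → 6 + 10 = 16 bp
Sorted largest to smallest: 76, 16, 12, 8 bp.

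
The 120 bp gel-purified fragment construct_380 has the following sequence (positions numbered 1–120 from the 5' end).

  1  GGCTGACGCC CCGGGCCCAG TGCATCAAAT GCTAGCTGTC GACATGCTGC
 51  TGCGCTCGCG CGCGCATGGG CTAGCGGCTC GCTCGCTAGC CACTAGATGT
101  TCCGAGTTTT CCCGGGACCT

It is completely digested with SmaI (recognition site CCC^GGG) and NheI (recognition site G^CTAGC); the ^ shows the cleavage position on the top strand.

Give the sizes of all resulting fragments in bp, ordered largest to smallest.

SmaI sites (CCCGGG) start at positions 10, 111.
SmaI cuts after base 3 of each site, so after positions 12, 113.
NheI sites (GCTAGC) start at positions 31, 70, 85.
NheI cuts after the first base of each site, so after positions 31, 70, 85.
Combined cut positions: 12, 31, 70, 85, 113.
Linear molecule, 5 cuts → 6 fragments:
  1–12 → 12 bp
  13–31 → 19 bp
  32–70 → 39 bp
  71–85 → 15 bp
  86–113 → 28 bp
  114–120 → 7 bp
Sorted largest to smallest: 39, 28, 19, 15, 12, 7 bp.

39, 28, 19, 15, 12, 7 bp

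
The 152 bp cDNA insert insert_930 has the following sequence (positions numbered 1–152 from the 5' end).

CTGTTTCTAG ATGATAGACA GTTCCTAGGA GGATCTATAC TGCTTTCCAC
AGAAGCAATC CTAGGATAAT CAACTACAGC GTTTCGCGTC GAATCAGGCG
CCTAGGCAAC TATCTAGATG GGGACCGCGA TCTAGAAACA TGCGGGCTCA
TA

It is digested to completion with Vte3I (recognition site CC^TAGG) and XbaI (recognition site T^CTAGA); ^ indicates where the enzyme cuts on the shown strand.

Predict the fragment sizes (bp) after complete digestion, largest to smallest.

Vte3I sites (CCTAGG) start at positions 24, 60, 101.
Vte3I cuts after base 2 of each site, so after positions 25, 61, 102.
XbaI sites (TCTAGA) start at positions 6, 113, 131.
XbaI cuts after the first base of each site, so after positions 6, 113, 131.
Combined cut positions: 6, 25, 61, 102, 113, 131.
Linear molecule, 6 cuts → 7 fragments:
  1–6 → 6 bp
  7–25 → 19 bp
  26–61 → 36 bp
  62–102 → 41 bp
  103–113 → 11 bp
  114–131 → 18 bp
  132–152 → 21 bp
Sorted largest to smallest: 41, 36, 21, 19, 18, 11, 6 bp.

41, 36, 21, 19, 18, 11, 6 bp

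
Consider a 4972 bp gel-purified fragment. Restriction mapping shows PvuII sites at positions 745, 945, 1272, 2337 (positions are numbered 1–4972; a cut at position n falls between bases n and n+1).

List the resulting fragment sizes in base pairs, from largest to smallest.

Linear molecule, 4 cuts → 5 fragments:
  745 − 0 = 745 bp
  945 − 745 = 200 bp
  1272 − 945 = 327 bp
  2337 − 1272 = 1065 bp
  4972 − 2337 = 2635 bp
Sorted largest to smallest: 2635, 1065, 745, 327, 200 bp.

2635, 1065, 745, 327, 200 bp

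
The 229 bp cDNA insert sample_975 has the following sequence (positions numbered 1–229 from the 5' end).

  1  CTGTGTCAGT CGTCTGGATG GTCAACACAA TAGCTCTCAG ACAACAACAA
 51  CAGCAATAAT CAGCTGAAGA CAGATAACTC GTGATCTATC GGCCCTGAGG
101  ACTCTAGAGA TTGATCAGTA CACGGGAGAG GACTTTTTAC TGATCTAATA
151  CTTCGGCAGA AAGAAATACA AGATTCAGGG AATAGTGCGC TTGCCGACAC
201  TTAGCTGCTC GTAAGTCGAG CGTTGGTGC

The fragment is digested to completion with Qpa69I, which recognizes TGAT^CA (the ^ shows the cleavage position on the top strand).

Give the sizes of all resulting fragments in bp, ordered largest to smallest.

115, 114 bp

The Qpa69I site (TGATCA) starts at position 112.
Qpa69I cuts after base 4 of each site, so after position 115.
Linear molecule, 1 cut → 2 fragments:
  1–115 → 115 bp
  116–229 → 114 bp
Sorted largest to smallest: 115, 114 bp.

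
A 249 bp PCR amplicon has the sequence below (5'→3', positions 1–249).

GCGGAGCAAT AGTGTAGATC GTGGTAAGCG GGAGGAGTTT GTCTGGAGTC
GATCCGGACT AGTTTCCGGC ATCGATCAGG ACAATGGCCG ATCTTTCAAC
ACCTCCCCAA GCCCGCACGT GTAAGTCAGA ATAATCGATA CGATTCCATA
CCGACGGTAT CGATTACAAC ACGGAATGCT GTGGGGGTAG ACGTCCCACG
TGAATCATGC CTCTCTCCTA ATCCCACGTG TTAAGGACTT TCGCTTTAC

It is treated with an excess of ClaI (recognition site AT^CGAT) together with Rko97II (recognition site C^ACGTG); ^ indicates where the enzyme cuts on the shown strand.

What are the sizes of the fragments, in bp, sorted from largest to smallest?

ClaI sites (ATCGAT) start at positions 71, 134, 159.
ClaI cuts after base 2 of each site, so after positions 72, 135, 160.
Rko97II sites (CACGTG) start at positions 116, 197, 225.
Rko97II cuts after the first base of each site, so after positions 116, 197, 225.
Combined cut positions: 72, 116, 135, 160, 197, 225.
Linear molecule, 6 cuts → 7 fragments:
  1–72 → 72 bp
  73–116 → 44 bp
  117–135 → 19 bp
  136–160 → 25 bp
  161–197 → 37 bp
  198–225 → 28 bp
  226–249 → 24 bp
Sorted largest to smallest: 72, 44, 37, 28, 25, 24, 19 bp.

72, 44, 37, 28, 25, 24, 19 bp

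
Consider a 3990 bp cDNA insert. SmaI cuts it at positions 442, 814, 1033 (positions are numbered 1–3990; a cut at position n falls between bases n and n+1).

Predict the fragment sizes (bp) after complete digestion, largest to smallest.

Linear molecule, 3 cuts → 4 fragments:
  442 − 0 = 442 bp
  814 − 442 = 372 bp
  1033 − 814 = 219 bp
  3990 − 1033 = 2957 bp
Sorted largest to smallest: 2957, 442, 372, 219 bp.

2957, 442, 372, 219 bp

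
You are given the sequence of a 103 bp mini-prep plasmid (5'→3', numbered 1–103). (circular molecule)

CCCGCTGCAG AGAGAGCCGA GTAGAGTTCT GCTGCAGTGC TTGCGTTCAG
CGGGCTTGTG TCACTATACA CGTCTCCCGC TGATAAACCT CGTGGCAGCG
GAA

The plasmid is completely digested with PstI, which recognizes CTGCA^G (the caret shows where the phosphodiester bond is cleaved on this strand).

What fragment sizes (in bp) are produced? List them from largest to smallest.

PstI sites (CTGCAG) start at positions 5, 32.
PstI cuts after base 5 of each site (before the last base), so after positions 9, 36.
Circular molecule, 2 cuts → 2 fragments:
  10–36 → 27 bp
  37–103 then 1–9 → 67 + 9 = 76 bp
Sorted largest to smallest: 76, 27 bp.

76, 27 bp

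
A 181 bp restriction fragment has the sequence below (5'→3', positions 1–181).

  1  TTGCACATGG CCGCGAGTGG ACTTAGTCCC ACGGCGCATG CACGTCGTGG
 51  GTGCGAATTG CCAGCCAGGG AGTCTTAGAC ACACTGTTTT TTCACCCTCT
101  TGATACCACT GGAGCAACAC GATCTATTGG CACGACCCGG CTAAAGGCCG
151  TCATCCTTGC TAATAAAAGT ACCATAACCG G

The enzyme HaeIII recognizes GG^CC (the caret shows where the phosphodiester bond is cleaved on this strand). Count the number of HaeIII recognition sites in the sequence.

GGCC occurs starting at positions 9, 146.
HaeIII cuts at 2 sites.

2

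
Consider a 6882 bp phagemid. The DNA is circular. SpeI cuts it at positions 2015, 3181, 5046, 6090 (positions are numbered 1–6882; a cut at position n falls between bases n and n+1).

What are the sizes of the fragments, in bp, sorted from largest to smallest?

2807, 1865, 1166, 1044 bp

Circular molecule, 4 cuts → 4 fragments:
  3181 − 2015 = 1166 bp
  5046 − 3181 = 1865 bp
  6090 − 5046 = 1044 bp
  wrap: 6882 − 6090 + 2015 = 2807 bp
Sorted largest to smallest: 2807, 1865, 1166, 1044 bp.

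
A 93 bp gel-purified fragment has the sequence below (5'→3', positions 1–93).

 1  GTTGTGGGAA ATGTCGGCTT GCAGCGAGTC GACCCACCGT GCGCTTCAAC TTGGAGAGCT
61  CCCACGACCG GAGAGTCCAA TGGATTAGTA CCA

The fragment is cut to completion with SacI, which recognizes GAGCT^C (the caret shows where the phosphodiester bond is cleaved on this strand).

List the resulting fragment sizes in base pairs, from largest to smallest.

The SacI site (GAGCTC) starts at position 56.
SacI cuts after base 5 of each site (before the last base), so after position 60.
Linear molecule, 1 cut → 2 fragments:
  1–60 → 60 bp
  61–93 → 33 bp
Sorted largest to smallest: 60, 33 bp.

60, 33 bp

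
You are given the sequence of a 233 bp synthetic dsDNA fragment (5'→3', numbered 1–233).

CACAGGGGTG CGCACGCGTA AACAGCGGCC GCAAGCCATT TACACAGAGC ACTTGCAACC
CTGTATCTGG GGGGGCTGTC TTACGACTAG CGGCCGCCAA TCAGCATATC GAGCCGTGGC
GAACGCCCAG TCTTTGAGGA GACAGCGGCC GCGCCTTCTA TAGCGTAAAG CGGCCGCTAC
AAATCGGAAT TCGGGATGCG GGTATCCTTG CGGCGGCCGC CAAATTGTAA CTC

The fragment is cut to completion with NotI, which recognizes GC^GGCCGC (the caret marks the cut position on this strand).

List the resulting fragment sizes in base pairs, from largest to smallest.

65, 55, 43, 26, 25, 19 bp

NotI sites (GCGGCCGC) start at positions 25, 90, 145, 170, 213.
NotI cuts after base 2 of each site, so after positions 26, 91, 146, 171, 214.
Linear molecule, 5 cuts → 6 fragments:
  1–26 → 26 bp
  27–91 → 65 bp
  92–146 → 55 bp
  147–171 → 25 bp
  172–214 → 43 bp
  215–233 → 19 bp
Sorted largest to smallest: 65, 55, 43, 26, 25, 19 bp.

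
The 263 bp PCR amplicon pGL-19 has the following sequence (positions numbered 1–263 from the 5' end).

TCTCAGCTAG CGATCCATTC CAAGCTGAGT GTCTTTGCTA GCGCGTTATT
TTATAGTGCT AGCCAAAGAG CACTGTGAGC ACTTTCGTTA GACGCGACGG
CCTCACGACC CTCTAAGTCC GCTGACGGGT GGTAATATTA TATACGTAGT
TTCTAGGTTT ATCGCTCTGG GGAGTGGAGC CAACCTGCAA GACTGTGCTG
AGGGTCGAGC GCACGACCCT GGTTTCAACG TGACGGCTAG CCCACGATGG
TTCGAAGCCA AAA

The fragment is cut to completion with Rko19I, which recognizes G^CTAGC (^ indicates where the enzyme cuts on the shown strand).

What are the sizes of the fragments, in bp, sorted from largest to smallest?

Rko19I sites (GCTAGC) start at positions 6, 37, 58, 236.
Rko19I cuts after the first base of each site, so after positions 6, 37, 58, 236.
Linear molecule, 4 cuts → 5 fragments:
  1–6 → 6 bp
  7–37 → 31 bp
  38–58 → 21 bp
  59–236 → 178 bp
  237–263 → 27 bp
Sorted largest to smallest: 178, 31, 27, 21, 6 bp.

178, 31, 27, 21, 6 bp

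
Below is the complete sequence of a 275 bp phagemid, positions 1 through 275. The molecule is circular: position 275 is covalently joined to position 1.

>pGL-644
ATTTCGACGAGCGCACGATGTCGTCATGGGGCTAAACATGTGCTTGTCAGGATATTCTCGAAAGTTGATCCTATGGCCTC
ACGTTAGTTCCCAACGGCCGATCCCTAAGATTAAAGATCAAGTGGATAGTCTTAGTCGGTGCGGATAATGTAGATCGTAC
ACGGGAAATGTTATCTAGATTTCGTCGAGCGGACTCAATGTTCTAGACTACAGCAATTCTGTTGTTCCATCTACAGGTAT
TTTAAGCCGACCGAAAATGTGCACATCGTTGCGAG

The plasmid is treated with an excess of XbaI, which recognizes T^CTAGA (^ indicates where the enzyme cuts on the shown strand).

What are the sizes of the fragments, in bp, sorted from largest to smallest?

247, 28 bp

XbaI sites (TCTAGA) start at positions 174, 202.
XbaI cuts after the first base of each site, so after positions 174, 202.
Circular molecule, 2 cuts → 2 fragments:
  175–202 → 28 bp
  203–275 then 1–174 → 73 + 174 = 247 bp
Sorted largest to smallest: 247, 28 bp.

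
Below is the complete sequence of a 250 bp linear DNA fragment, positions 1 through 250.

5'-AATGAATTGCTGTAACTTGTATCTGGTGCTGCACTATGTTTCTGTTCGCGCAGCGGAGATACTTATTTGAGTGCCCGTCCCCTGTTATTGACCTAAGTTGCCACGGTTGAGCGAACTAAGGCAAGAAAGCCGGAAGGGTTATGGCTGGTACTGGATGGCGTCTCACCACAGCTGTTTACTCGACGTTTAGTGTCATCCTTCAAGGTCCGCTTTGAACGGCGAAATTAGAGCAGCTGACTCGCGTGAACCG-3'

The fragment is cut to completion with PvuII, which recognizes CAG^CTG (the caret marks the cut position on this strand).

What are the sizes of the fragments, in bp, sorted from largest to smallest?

PvuII sites (CAGCTG) start at positions 169, 231.
PvuII cuts after base 3 of each site, so after positions 171, 233.
Linear molecule, 2 cuts → 3 fragments:
  1–171 → 171 bp
  172–233 → 62 bp
  234–250 → 17 bp
Sorted largest to smallest: 171, 62, 17 bp.

171, 62, 17 bp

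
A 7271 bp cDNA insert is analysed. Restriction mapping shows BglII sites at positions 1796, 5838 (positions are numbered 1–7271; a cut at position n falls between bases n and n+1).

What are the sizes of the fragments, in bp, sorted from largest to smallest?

4042, 1796, 1433 bp

Linear molecule, 2 cuts → 3 fragments:
  1796 − 0 = 1796 bp
  5838 − 1796 = 4042 bp
  7271 − 5838 = 1433 bp
Sorted largest to smallest: 4042, 1796, 1433 bp.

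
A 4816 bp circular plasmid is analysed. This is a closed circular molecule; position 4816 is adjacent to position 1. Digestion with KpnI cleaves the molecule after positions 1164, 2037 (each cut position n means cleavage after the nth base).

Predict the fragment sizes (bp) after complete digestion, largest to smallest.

Circular molecule, 2 cuts → 2 fragments:
  2037 − 1164 = 873 bp
  wrap: 4816 − 2037 + 1164 = 3943 bp
Sorted largest to smallest: 3943, 873 bp.

3943, 873 bp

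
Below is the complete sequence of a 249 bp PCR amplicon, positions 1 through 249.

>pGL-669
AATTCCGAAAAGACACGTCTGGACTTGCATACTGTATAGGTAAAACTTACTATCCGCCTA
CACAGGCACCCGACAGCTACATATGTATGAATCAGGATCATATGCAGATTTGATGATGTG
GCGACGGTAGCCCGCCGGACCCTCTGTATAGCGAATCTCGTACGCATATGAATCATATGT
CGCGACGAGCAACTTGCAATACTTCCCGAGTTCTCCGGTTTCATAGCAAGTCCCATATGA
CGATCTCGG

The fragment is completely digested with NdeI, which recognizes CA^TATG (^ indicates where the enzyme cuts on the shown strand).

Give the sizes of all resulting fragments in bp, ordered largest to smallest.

81, 66, 60, 19, 14, 9 bp

NdeI sites (CATATG) start at positions 80, 99, 165, 174, 234.
NdeI cuts after base 2 of each site, so after positions 81, 100, 166, 175, 235.
Linear molecule, 5 cuts → 6 fragments:
  1–81 → 81 bp
  82–100 → 19 bp
  101–166 → 66 bp
  167–175 → 9 bp
  176–235 → 60 bp
  236–249 → 14 bp
Sorted largest to smallest: 81, 66, 60, 19, 14, 9 bp.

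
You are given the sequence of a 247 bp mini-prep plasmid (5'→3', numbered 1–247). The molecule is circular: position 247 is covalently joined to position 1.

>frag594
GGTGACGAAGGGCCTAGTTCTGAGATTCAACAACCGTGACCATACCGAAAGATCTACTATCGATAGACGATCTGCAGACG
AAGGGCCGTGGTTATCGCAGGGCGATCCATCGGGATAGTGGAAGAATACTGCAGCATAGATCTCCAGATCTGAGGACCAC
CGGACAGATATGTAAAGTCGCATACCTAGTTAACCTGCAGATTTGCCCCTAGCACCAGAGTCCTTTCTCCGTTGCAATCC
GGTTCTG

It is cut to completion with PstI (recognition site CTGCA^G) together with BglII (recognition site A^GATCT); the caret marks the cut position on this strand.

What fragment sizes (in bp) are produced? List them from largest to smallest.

98, 57, 53, 26, 8, 5 bp

PstI sites (CTGCAG) start at positions 72, 129, 195.
PstI cuts after base 5 of each site (before the last base), so after positions 76, 133, 199.
BglII sites (AGATCT) start at positions 50, 138, 146.
BglII cuts after the first base of each site, so after positions 50, 138, 146.
Combined cut positions: 50, 76, 133, 138, 146, 199.
Circular molecule, 6 cuts → 6 fragments:
  51–76 → 26 bp
  77–133 → 57 bp
  134–138 → 5 bp
  139–146 → 8 bp
  147–199 → 53 bp
  200–247 then 1–50 → 48 + 50 = 98 bp
Sorted largest to smallest: 98, 57, 53, 26, 8, 5 bp.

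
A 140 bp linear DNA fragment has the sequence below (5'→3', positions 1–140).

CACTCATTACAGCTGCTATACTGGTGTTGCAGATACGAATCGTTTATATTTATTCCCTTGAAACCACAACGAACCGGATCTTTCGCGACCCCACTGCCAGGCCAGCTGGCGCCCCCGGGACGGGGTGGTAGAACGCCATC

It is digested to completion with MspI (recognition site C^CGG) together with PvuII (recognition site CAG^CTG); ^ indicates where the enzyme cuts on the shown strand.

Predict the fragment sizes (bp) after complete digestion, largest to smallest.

62, 31, 25, 12, 10 bp

MspI sites (CCGG) start at positions 74, 115.
MspI cuts after the first base of each site, so after positions 74, 115.
PvuII sites (CAGCTG) start at positions 10, 103.
PvuII cuts after base 3 of each site, so after positions 12, 105.
Combined cut positions: 12, 74, 105, 115.
Linear molecule, 4 cuts → 5 fragments:
  1–12 → 12 bp
  13–74 → 62 bp
  75–105 → 31 bp
  106–115 → 10 bp
  116–140 → 25 bp
Sorted largest to smallest: 62, 31, 25, 12, 10 bp.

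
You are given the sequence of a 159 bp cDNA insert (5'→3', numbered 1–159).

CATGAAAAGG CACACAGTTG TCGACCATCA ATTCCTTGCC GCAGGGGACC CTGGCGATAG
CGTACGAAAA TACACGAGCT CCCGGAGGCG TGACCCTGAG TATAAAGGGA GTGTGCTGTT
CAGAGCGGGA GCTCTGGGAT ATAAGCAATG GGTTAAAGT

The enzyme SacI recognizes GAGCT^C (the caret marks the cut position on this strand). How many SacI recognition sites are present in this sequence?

2

GAGCTC occurs starting at positions 76, 129.
SacI cuts at 2 sites.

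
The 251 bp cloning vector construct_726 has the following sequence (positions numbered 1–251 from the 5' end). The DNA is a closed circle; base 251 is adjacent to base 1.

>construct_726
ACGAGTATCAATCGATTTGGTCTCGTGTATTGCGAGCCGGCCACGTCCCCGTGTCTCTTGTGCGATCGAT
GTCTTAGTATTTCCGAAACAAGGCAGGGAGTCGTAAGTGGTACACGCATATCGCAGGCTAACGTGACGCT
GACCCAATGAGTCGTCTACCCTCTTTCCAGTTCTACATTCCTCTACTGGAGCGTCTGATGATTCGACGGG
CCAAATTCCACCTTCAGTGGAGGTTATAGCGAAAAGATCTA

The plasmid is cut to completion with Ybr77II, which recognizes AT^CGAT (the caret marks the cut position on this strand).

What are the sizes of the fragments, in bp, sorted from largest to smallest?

197, 54 bp

Ybr77II sites (ATCGAT) start at positions 11, 65.
Ybr77II cuts after base 2 of each site, so after positions 12, 66.
Circular molecule, 2 cuts → 2 fragments:
  13–66 → 54 bp
  67–251 then 1–12 → 185 + 12 = 197 bp
Sorted largest to smallest: 197, 54 bp.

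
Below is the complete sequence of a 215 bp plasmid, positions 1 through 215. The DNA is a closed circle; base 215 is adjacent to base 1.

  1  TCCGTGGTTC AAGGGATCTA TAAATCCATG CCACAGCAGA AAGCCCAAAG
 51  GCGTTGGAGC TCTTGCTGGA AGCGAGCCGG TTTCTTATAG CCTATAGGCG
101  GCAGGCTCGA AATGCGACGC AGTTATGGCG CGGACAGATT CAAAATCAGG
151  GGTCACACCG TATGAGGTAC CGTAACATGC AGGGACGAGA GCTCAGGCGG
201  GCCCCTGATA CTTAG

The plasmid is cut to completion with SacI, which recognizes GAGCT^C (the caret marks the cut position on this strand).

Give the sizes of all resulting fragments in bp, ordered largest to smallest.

SacI sites (GAGCTC) start at positions 57, 189.
SacI cuts after base 5 of each site (before the last base), so after positions 61, 193.
Circular molecule, 2 cuts → 2 fragments:
  62–193 → 132 bp
  194–215 then 1–61 → 22 + 61 = 83 bp
Sorted largest to smallest: 132, 83 bp.

132, 83 bp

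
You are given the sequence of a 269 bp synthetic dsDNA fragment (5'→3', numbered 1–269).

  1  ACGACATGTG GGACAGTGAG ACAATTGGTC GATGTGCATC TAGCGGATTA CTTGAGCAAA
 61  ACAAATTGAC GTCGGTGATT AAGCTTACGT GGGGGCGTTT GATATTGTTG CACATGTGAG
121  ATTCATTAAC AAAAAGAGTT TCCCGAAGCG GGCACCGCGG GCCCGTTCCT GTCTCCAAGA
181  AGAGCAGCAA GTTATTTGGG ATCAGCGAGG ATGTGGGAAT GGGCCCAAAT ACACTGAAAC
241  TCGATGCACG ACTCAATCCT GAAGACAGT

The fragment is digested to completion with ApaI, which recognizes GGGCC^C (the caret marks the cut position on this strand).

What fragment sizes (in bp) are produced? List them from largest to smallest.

163, 62, 44 bp

ApaI sites (GGGCCC) start at positions 159, 221.
ApaI cuts after base 5 of each site (before the last base), so after positions 163, 225.
Linear molecule, 2 cuts → 3 fragments:
  1–163 → 163 bp
  164–225 → 62 bp
  226–269 → 44 bp
Sorted largest to smallest: 163, 62, 44 bp.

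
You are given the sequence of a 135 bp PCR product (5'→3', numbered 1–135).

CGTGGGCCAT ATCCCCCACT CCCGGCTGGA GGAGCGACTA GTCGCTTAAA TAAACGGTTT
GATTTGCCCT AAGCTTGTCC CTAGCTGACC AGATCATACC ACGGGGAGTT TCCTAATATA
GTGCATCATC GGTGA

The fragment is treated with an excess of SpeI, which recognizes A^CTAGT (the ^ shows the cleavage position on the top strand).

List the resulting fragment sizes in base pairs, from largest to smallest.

98, 37 bp

The SpeI site (ACTAGT) starts at position 37.
SpeI cuts after the first base of each site, so after position 37.
Linear molecule, 1 cut → 2 fragments:
  1–37 → 37 bp
  38–135 → 98 bp
Sorted largest to smallest: 98, 37 bp.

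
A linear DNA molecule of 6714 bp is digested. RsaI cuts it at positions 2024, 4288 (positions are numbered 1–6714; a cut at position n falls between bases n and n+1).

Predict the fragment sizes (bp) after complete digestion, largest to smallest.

2426, 2264, 2024 bp

Linear molecule, 2 cuts → 3 fragments:
  2024 − 0 = 2024 bp
  4288 − 2024 = 2264 bp
  6714 − 4288 = 2426 bp
Sorted largest to smallest: 2426, 2264, 2024 bp.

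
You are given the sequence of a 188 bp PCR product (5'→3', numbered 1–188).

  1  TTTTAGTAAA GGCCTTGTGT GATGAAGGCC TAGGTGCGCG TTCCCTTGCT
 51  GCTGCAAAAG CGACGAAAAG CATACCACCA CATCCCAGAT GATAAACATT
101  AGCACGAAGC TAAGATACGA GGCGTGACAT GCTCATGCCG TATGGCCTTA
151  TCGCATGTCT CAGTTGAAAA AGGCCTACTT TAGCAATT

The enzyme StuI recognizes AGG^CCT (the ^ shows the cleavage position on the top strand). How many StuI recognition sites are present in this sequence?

AGGCCT occurs starting at positions 10, 26, 171.
StuI cuts at 3 sites.

3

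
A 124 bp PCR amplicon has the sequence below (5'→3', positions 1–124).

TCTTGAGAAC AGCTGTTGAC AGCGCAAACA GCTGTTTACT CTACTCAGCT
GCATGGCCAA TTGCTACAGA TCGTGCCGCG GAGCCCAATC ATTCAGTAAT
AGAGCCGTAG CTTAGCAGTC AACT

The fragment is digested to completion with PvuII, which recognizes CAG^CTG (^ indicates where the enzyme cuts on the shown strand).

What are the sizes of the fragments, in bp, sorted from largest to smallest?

76, 19, 17, 12 bp

PvuII sites (CAGCTG) start at positions 10, 29, 46.
PvuII cuts after base 3 of each site, so after positions 12, 31, 48.
Linear molecule, 3 cuts → 4 fragments:
  1–12 → 12 bp
  13–31 → 19 bp
  32–48 → 17 bp
  49–124 → 76 bp
Sorted largest to smallest: 76, 19, 17, 12 bp.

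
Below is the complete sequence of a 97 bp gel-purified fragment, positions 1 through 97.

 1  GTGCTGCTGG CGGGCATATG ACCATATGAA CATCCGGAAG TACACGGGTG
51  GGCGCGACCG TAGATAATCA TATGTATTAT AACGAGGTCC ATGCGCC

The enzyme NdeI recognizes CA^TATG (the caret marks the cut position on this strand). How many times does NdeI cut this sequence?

CATATG occurs starting at positions 15, 23, 69.
NdeI cuts at 3 sites.

3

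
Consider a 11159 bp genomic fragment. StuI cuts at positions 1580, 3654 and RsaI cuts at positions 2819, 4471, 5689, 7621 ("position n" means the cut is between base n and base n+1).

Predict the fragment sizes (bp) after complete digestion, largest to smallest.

3538, 1932, 1580, 1239, 1218, 835, 817 bp

Combined cut positions (sorted): 1580, 2819, 3654, 4471, 5689, 7621.
Linear molecule, 6 cuts → 7 fragments:
  1580 − 0 = 1580 bp
  2819 − 1580 = 1239 bp
  3654 − 2819 = 835 bp
  4471 − 3654 = 817 bp
  5689 − 4471 = 1218 bp
  7621 − 5689 = 1932 bp
  11159 − 7621 = 3538 bp
Sorted largest to smallest: 3538, 1932, 1580, 1239, 1218, 835, 817 bp.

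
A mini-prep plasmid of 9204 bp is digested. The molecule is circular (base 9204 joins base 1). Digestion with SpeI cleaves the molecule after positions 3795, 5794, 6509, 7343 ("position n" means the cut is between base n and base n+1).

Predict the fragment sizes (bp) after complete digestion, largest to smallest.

5656, 1999, 834, 715 bp

Circular molecule, 4 cuts → 4 fragments:
  5794 − 3795 = 1999 bp
  6509 − 5794 = 715 bp
  7343 − 6509 = 834 bp
  wrap: 9204 − 7343 + 3795 = 5656 bp
Sorted largest to smallest: 5656, 1999, 834, 715 bp.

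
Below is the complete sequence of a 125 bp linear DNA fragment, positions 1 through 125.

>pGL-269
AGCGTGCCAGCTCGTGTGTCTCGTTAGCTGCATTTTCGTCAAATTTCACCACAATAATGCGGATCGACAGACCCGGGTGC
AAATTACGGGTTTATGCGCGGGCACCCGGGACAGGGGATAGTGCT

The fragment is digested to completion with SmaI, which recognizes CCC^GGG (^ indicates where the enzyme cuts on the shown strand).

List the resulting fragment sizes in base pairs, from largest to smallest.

74, 33, 18 bp

SmaI sites (CCCGGG) start at positions 72, 105.
SmaI cuts after base 3 of each site, so after positions 74, 107.
Linear molecule, 2 cuts → 3 fragments:
  1–74 → 74 bp
  75–107 → 33 bp
  108–125 → 18 bp
Sorted largest to smallest: 74, 33, 18 bp.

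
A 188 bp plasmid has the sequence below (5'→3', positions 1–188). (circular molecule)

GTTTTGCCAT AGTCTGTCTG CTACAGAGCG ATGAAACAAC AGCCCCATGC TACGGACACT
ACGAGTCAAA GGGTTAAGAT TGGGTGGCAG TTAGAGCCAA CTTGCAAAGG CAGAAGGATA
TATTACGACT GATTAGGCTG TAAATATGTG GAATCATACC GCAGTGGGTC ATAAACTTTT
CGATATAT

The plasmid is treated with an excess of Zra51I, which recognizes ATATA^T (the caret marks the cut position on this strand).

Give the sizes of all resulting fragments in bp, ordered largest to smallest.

123, 65 bp

Zra51I sites (ATATAT) start at positions 118, 183.
Zra51I cuts after base 5 of each site (before the last base), so after positions 122, 187.
Circular molecule, 2 cuts → 2 fragments:
  123–187 → 65 bp
  188–188 then 1–122 → 1 + 122 = 123 bp
Sorted largest to smallest: 123, 65 bp.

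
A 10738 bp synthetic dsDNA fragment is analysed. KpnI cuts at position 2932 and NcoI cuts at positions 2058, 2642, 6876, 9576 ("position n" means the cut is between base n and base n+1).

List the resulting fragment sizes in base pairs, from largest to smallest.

Combined cut positions (sorted): 2058, 2642, 2932, 6876, 9576.
Linear molecule, 5 cuts → 6 fragments:
  2058 − 0 = 2058 bp
  2642 − 2058 = 584 bp
  2932 − 2642 = 290 bp
  6876 − 2932 = 3944 bp
  9576 − 6876 = 2700 bp
  10738 − 9576 = 1162 bp
Sorted largest to smallest: 3944, 2700, 2058, 1162, 584, 290 bp.

3944, 2700, 2058, 1162, 584, 290 bp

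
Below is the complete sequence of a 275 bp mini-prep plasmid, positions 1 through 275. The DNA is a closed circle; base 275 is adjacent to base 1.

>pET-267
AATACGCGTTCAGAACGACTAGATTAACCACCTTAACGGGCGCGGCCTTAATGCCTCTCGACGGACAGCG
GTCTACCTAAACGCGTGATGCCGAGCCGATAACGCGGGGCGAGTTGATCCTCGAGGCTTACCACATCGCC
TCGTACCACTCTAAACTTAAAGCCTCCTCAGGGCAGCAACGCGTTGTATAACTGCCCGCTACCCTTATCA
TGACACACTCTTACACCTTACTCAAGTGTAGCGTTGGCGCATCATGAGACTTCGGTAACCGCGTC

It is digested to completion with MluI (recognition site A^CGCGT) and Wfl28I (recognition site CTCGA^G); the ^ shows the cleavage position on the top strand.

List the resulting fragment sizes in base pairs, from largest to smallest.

MluI sites (ACGCGT) start at positions 4, 81, 179.
MluI cuts after the first base of each site, so after positions 4, 81, 179.
The Wfl28I site (CTCGAG) starts at position 120.
Wfl28I cuts after base 5 of each site (before the last base), so after position 124.
Combined cut positions: 4, 81, 124, 179.
Circular molecule, 4 cuts → 4 fragments:
  5–81 → 77 bp
  82–124 → 43 bp
  125–179 → 55 bp
  180–275 then 1–4 → 96 + 4 = 100 bp
Sorted largest to smallest: 100, 77, 55, 43 bp.

100, 77, 55, 43 bp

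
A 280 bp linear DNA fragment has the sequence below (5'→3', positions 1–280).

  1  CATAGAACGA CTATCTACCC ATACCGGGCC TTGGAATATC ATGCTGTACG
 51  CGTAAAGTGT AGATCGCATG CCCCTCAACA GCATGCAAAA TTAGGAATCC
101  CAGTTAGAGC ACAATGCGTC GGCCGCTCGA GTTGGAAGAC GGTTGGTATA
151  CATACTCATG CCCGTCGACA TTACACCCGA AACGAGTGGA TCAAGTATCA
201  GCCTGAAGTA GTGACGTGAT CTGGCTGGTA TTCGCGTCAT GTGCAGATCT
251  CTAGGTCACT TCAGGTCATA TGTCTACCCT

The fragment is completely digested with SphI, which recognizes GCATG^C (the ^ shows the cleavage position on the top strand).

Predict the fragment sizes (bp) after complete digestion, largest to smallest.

SphI sites (GCATGC) start at positions 66, 81.
SphI cuts after base 5 of each site (before the last base), so after positions 70, 85.
Linear molecule, 2 cuts → 3 fragments:
  1–70 → 70 bp
  71–85 → 15 bp
  86–280 → 195 bp
Sorted largest to smallest: 195, 70, 15 bp.

195, 70, 15 bp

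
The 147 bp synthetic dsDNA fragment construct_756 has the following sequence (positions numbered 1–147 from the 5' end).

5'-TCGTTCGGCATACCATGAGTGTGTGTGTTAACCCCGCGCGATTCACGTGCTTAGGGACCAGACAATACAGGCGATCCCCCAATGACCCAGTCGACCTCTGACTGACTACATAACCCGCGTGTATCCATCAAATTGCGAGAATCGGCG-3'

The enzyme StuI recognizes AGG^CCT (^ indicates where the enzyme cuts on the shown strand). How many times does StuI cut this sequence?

0

No occurrence of AGGCCT is present in the sequence.
StuI does not cut: 0 sites.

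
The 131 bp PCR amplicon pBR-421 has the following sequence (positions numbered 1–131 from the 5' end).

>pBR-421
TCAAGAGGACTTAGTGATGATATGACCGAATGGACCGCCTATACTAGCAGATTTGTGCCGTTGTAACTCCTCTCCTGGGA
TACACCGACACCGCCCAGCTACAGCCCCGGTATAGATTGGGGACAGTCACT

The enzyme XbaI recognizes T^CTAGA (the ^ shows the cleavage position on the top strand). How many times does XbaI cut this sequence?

No occurrence of TCTAGA is present in the sequence.
XbaI does not cut: 0 sites.

0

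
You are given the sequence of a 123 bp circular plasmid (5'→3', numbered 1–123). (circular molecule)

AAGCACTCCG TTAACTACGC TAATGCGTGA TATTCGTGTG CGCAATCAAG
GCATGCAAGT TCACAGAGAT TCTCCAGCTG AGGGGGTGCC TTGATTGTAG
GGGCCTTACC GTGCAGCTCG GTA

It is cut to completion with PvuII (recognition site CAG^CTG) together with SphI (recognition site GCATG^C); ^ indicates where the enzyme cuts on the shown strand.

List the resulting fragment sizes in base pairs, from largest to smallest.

101, 22 bp

The PvuII site (CAGCTG) starts at position 75.
PvuII cuts after base 3 of each site, so after position 77.
The SphI site (GCATGC) starts at position 51.
SphI cuts after base 5 of each site (before the last base), so after position 55.
Combined cut positions: 55, 77.
Circular molecule, 2 cuts → 2 fragments:
  56–77 → 22 bp
  78–123 then 1–55 → 46 + 55 = 101 bp
Sorted largest to smallest: 101, 22 bp.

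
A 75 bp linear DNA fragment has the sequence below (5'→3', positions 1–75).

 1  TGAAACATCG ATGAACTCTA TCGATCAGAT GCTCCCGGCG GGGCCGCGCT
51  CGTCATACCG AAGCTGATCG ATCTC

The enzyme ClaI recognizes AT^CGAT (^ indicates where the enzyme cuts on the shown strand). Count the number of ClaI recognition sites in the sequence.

ATCGAT occurs starting at positions 7, 20, 67.
ClaI cuts at 3 sites.

3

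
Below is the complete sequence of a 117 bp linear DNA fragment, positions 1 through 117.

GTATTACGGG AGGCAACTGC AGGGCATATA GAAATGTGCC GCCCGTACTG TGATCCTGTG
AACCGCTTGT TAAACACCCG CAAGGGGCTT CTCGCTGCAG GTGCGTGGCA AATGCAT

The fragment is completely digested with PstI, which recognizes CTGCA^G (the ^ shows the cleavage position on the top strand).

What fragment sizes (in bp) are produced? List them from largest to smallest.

PstI sites (CTGCAG) start at positions 17, 95.
PstI cuts after base 5 of each site (before the last base), so after positions 21, 99.
Linear molecule, 2 cuts → 3 fragments:
  1–21 → 21 bp
  22–99 → 78 bp
  100–117 → 18 bp
Sorted largest to smallest: 78, 21, 18 bp.

78, 21, 18 bp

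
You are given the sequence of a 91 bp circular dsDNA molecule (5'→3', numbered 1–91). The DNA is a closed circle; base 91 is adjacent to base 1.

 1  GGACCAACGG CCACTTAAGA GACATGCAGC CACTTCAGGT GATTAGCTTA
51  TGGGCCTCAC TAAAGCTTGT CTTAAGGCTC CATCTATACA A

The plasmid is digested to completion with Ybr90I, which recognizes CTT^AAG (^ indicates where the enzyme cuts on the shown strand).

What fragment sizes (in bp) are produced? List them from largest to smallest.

Ybr90I sites (CTTAAG) start at positions 14, 71.
Ybr90I cuts after base 3 of each site, so after positions 16, 73.
Circular molecule, 2 cuts → 2 fragments:
  17–73 → 57 bp
  74–91 then 1–16 → 18 + 16 = 34 bp
Sorted largest to smallest: 57, 34 bp.

57, 34 bp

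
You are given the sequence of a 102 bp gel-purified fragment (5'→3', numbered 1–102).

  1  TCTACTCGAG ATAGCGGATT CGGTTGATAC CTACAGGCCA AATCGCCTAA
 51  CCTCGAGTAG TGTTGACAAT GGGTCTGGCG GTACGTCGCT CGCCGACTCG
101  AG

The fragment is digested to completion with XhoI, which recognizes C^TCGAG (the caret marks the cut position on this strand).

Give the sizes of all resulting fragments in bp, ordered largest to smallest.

47, 45, 5, 5 bp

XhoI sites (CTCGAG) start at positions 5, 52, 97.
XhoI cuts after the first base of each site, so after positions 5, 52, 97.
Linear molecule, 3 cuts → 4 fragments:
  1–5 → 5 bp
  6–52 → 47 bp
  53–97 → 45 bp
  98–102 → 5 bp
Sorted largest to smallest: 47, 45, 5, 5 bp.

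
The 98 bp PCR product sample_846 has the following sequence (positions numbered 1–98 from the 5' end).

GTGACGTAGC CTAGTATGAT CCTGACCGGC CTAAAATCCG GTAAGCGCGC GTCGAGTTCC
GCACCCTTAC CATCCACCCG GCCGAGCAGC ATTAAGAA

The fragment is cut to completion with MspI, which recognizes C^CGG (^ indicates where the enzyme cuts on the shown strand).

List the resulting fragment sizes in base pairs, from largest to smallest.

40, 26, 20, 12 bp

MspI sites (CCGG) start at positions 26, 38, 78.
MspI cuts after the first base of each site, so after positions 26, 38, 78.
Linear molecule, 3 cuts → 4 fragments:
  1–26 → 26 bp
  27–38 → 12 bp
  39–78 → 40 bp
  79–98 → 20 bp
Sorted largest to smallest: 40, 26, 20, 12 bp.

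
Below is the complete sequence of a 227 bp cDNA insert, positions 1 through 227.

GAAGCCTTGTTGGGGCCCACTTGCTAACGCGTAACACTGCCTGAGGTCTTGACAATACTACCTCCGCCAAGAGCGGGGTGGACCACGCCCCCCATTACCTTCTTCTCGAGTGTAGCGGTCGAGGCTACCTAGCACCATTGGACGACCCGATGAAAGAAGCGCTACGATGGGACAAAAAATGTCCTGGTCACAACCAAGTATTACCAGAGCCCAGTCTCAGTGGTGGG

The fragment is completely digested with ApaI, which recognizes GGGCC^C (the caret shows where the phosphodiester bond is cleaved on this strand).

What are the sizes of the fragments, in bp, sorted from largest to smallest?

210, 17 bp

The ApaI site (GGGCCC) starts at position 13.
ApaI cuts after base 5 of each site (before the last base), so after position 17.
Linear molecule, 1 cut → 2 fragments:
  1–17 → 17 bp
  18–227 → 210 bp
Sorted largest to smallest: 210, 17 bp.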